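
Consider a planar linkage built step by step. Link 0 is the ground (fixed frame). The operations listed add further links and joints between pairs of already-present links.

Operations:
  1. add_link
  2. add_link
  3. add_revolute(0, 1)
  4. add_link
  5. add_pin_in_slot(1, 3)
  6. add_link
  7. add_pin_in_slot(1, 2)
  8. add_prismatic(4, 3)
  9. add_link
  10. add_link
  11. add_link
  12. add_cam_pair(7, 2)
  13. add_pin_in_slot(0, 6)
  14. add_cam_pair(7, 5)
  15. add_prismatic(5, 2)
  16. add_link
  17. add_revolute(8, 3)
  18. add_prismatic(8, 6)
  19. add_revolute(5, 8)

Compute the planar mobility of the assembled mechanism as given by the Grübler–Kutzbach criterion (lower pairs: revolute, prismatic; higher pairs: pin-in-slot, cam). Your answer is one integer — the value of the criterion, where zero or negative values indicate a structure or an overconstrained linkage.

L=1 J1=0 J2=0
add link → L=2 J1=0 J2=0
add link → L=3 J1=0 J2=0
R@0,1 dof=1 J1 → L=3 J1=1 J2=0
add link → L=4 J1=1 J2=0
PS@1,3 dof=2 J2 → L=4 J1=1 J2=1
add link → L=5 J1=1 J2=1
PS@1,2 dof=2 J2 → L=5 J1=1 J2=2
P@4,3 dof=1 J1 → L=5 J1=2 J2=2
add link → L=6 J1=2 J2=2
add link → L=7 J1=2 J2=2
add link → L=8 J1=2 J2=2
C@7,2 dof=2 J2 → L=8 J1=2 J2=3
PS@0,6 dof=2 J2 → L=8 J1=2 J2=4
C@7,5 dof=2 J2 → L=8 J1=2 J2=5
P@5,2 dof=1 J1 → L=8 J1=3 J2=5
add link → L=9 J1=3 J2=5
R@8,3 dof=1 J1 → L=9 J1=4 J2=5
P@8,6 dof=1 J1 → L=9 J1=5 J2=5
R@5,8 dof=1 J1 → L=9 J1=6 J2=5
M=3(L−1)−2J1−J2=3·8−2·6−5=7

M = 7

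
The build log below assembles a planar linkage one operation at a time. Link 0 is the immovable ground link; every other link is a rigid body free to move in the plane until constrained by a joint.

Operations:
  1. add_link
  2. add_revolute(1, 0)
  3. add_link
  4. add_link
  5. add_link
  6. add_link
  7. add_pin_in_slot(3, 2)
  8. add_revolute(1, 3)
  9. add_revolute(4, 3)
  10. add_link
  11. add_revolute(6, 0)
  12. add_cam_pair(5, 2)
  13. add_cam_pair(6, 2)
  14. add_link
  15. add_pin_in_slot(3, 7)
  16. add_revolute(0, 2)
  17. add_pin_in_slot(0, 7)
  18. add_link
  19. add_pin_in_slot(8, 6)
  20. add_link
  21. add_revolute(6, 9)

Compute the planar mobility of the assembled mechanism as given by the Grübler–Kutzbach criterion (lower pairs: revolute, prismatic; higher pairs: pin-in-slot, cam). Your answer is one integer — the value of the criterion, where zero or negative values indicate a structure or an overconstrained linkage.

(L,J1,J2)=(1,0,0); link0 fixed
link1: (2,0,0)
R 1-0 [J1]: (2,1,0)
link2: (3,1,0)
link3: (4,1,0)
link4: (5,1,0)
link5: (6,1,0)
PS 3-2 [J2]: (6,1,1)
R 1-3 [J1]: (6,2,1)
R 4-3 [J1]: (6,3,1)
link6: (7,3,1)
R 6-0 [J1]: (7,4,1)
C 5-2 [J2]: (7,4,2)
C 6-2 [J2]: (7,4,3)
link7: (8,4,3)
PS 3-7 [J2]: (8,4,4)
R 0-2 [J1]: (8,5,4)
PS 0-7 [J2]: (8,5,5)
link8: (9,5,5)
PS 8-6 [J2]: (9,5,6)
link9: (10,5,6)
R 6-9 [J1]: (10,6,6)
Grübler: 3·9 − 2·6 − 6 = 9

M = 9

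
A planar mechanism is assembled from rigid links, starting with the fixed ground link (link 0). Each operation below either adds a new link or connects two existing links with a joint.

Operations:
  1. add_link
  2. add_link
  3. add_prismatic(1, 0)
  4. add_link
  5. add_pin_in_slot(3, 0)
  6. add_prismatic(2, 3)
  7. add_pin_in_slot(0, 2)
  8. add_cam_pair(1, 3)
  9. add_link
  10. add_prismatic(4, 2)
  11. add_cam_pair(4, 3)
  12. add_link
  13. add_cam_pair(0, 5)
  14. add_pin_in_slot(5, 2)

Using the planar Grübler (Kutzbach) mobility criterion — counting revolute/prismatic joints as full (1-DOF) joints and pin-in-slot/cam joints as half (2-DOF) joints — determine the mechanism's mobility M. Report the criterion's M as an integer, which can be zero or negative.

link 0 = ground. State L|J1|J2 = 1|0|0
+link1  2|0|0
+link2  3|0|0
P(1,0) f=1→J1  3|1|0
+link3  4|1|0
PS(3,0) f=2→J2  4|1|1
P(2,3) f=1→J1  4|2|1
PS(0,2) f=2→J2  4|2|2
C(1,3) f=2→J2  4|2|3
+link4  5|2|3
P(4,2) f=1→J1  5|3|3
C(4,3) f=2→J2  5|3|4
+link5  6|3|4
C(0,5) f=2→J2  6|3|5
PS(5,2) f=2→J2  6|3|6
M = 3(6−1)−2·3−6 = 15−6−6 = 3

M = 3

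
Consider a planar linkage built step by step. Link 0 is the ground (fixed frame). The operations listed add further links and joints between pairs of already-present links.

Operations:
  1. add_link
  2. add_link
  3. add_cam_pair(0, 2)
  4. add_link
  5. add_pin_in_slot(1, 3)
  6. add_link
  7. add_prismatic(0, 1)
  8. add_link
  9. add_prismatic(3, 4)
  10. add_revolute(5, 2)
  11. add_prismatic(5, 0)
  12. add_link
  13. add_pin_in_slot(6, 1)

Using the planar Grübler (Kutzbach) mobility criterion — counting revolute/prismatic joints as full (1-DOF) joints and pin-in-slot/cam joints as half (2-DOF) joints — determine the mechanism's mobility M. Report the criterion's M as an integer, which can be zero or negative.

link 0 = ground. State L|J1|J2 = 1|0|0
+link1  2|0|0
+link2  3|0|0
C(0,2) f=2→J2  3|0|1
+link3  4|0|1
PS(1,3) f=2→J2  4|0|2
+link4  5|0|2
P(0,1) f=1→J1  5|1|2
+link5  6|1|2
P(3,4) f=1→J1  6|2|2
R(5,2) f=1→J1  6|3|2
P(5,0) f=1→J1  6|4|2
+link6  7|4|2
PS(6,1) f=2→J2  7|4|3
M = 3(7−1)−2·4−3 = 18−8−3 = 7

M = 7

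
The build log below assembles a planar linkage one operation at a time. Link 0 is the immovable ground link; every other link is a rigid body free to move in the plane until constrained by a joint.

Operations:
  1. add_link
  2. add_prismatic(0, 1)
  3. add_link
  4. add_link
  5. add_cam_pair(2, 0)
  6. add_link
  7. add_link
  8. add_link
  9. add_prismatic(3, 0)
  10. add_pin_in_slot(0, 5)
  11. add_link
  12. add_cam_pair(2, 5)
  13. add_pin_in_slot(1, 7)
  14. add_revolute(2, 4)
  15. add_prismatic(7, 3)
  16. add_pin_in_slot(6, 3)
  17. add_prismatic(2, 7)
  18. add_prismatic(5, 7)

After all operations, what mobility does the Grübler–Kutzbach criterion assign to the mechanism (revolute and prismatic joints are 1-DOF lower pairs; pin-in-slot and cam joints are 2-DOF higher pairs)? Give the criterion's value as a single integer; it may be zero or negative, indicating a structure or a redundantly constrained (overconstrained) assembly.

M = 4

L=1 J1=0 J2=0
add link → L=2 J1=0 J2=0
P@0,1 dof=1 J1 → L=2 J1=1 J2=0
add link → L=3 J1=1 J2=0
add link → L=4 J1=1 J2=0
C@2,0 dof=2 J2 → L=4 J1=1 J2=1
add link → L=5 J1=1 J2=1
add link → L=6 J1=1 J2=1
add link → L=7 J1=1 J2=1
P@3,0 dof=1 J1 → L=7 J1=2 J2=1
PS@0,5 dof=2 J2 → L=7 J1=2 J2=2
add link → L=8 J1=2 J2=2
C@2,5 dof=2 J2 → L=8 J1=2 J2=3
PS@1,7 dof=2 J2 → L=8 J1=2 J2=4
R@2,4 dof=1 J1 → L=8 J1=3 J2=4
P@7,3 dof=1 J1 → L=8 J1=4 J2=4
PS@6,3 dof=2 J2 → L=8 J1=4 J2=5
P@2,7 dof=1 J1 → L=8 J1=5 J2=5
P@5,7 dof=1 J1 → L=8 J1=6 J2=5
M=3(L−1)−2J1−J2=3·7−2·6−5=4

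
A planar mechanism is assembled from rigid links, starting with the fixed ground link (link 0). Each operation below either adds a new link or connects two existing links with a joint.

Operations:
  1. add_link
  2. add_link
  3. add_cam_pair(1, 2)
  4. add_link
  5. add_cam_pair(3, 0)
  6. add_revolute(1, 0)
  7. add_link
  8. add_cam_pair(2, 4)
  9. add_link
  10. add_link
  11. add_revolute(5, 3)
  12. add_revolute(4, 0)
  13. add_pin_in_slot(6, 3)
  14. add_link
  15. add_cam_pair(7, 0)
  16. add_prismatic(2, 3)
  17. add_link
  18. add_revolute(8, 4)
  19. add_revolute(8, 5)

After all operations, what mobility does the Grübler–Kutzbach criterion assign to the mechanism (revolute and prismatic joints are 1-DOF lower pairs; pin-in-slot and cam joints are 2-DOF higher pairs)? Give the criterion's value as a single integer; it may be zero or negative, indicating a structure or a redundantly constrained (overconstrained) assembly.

[1;0;0] (link 0 is ground)
L+ [2;0;0]
L+ [3;0;0]
C(1,2)∈J2 [3;0;1]
L+ [4;0;1]
C(3,0)∈J2 [4;0;2]
R(1,0)∈J1 [4;1;2]
L+ [5;1;2]
C(2,4)∈J2 [5;1;3]
L+ [6;1;3]
L+ [7;1;3]
R(5,3)∈J1 [7;2;3]
R(4,0)∈J1 [7;3;3]
PS(6,3)∈J2 [7;3;4]
L+ [8;3;4]
C(7,0)∈J2 [8;3;5]
P(2,3)∈J1 [8;4;5]
L+ [9;4;5]
R(8,4)∈J1 [9;5;5]
R(8,5)∈J1 [9;6;5]
mobility = 24 − 12 − 5 = 7

M = 7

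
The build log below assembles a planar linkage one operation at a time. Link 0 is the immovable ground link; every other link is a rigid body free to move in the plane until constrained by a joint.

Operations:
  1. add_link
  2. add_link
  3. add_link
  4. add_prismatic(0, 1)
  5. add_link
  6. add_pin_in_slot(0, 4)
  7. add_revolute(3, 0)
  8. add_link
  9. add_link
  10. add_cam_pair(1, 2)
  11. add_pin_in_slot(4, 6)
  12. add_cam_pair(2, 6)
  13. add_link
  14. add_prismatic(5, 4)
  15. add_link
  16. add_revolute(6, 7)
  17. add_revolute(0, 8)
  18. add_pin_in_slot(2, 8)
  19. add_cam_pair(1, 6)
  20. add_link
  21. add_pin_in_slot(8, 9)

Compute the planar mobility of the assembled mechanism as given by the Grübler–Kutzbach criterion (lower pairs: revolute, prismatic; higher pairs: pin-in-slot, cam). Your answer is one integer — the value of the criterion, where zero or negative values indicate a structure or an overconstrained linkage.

M = 10

L=1 J1=0 J2=0
add link → L=2 J1=0 J2=0
add link → L=3 J1=0 J2=0
add link → L=4 J1=0 J2=0
P@0,1 dof=1 J1 → L=4 J1=1 J2=0
add link → L=5 J1=1 J2=0
PS@0,4 dof=2 J2 → L=5 J1=1 J2=1
R@3,0 dof=1 J1 → L=5 J1=2 J2=1
add link → L=6 J1=2 J2=1
add link → L=7 J1=2 J2=1
C@1,2 dof=2 J2 → L=7 J1=2 J2=2
PS@4,6 dof=2 J2 → L=7 J1=2 J2=3
C@2,6 dof=2 J2 → L=7 J1=2 J2=4
add link → L=8 J1=2 J2=4
P@5,4 dof=1 J1 → L=8 J1=3 J2=4
add link → L=9 J1=3 J2=4
R@6,7 dof=1 J1 → L=9 J1=4 J2=4
R@0,8 dof=1 J1 → L=9 J1=5 J2=4
PS@2,8 dof=2 J2 → L=9 J1=5 J2=5
C@1,6 dof=2 J2 → L=9 J1=5 J2=6
add link → L=10 J1=5 J2=6
PS@8,9 dof=2 J2 → L=10 J1=5 J2=7
M=3(L−1)−2J1−J2=3·9−2·5−7=10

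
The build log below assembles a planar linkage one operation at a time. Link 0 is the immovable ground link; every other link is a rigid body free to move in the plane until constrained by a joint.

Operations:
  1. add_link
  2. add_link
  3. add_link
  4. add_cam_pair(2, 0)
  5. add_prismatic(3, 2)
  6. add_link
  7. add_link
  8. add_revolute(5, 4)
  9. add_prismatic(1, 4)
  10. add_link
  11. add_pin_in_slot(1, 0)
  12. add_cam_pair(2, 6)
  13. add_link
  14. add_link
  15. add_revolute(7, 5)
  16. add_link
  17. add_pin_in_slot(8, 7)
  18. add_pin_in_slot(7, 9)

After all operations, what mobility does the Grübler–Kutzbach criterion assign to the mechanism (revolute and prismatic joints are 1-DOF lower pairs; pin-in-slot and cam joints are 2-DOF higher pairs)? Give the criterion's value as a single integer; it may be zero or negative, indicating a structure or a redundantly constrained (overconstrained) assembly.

ground; <1,0,0>
#1 <2,0,0>
#2 <3,0,0>
#3 <4,0,0>
C:2↔0 J2 <4,0,1>
P:3↔2 J1 <4,1,1>
#4 <5,1,1>
#5 <6,1,1>
R:5↔4 J1 <6,2,1>
P:1↔4 J1 <6,3,1>
#6 <7,3,1>
PS:1↔0 J2 <7,3,2>
C:2↔6 J2 <7,3,3>
#7 <8,3,3>
#8 <9,3,3>
R:7↔5 J1 <9,4,3>
#9 <10,4,3>
PS:8↔7 J2 <10,4,4>
PS:7↔9 J2 <10,4,5>
3×9 − 2×4 − 1×5 = 14

M = 14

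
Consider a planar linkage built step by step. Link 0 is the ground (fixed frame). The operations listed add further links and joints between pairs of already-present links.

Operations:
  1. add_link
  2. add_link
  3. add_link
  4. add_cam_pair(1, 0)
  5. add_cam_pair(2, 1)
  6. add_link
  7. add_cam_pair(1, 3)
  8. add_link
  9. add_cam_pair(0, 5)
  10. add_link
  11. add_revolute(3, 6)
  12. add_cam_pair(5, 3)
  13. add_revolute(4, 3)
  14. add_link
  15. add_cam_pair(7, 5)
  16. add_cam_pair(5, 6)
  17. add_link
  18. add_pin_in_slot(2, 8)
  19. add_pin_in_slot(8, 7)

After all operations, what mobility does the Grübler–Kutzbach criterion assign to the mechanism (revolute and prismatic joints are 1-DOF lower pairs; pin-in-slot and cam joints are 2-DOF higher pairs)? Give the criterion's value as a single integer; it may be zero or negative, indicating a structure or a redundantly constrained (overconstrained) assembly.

M = 11

link 0 = ground. State L|J1|J2 = 1|0|0
+link1  2|0|0
+link2  3|0|0
+link3  4|0|0
C(1,0) f=2→J2  4|0|1
C(2,1) f=2→J2  4|0|2
+link4  5|0|2
C(1,3) f=2→J2  5|0|3
+link5  6|0|3
C(0,5) f=2→J2  6|0|4
+link6  7|0|4
R(3,6) f=1→J1  7|1|4
C(5,3) f=2→J2  7|1|5
R(4,3) f=1→J1  7|2|5
+link7  8|2|5
C(7,5) f=2→J2  8|2|6
C(5,6) f=2→J2  8|2|7
+link8  9|2|7
PS(2,8) f=2→J2  9|2|8
PS(8,7) f=2→J2  9|2|9
M = 3(9−1)−2·2−9 = 24−4−9 = 11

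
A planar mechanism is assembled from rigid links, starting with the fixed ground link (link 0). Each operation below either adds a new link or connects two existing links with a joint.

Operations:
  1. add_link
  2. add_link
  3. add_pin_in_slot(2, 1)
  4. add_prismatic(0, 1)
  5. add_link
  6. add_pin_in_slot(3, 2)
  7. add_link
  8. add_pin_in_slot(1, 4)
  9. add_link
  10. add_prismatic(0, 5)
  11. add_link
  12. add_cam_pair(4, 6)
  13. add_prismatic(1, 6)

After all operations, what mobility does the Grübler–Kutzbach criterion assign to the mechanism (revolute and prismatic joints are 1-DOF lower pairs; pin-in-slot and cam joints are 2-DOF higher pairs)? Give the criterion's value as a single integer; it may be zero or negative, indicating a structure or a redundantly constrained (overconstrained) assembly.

M = 8

ground; <1,0,0>
#1 <2,0,0>
#2 <3,0,0>
PS:2↔1 J2 <3,0,1>
P:0↔1 J1 <3,1,1>
#3 <4,1,1>
PS:3↔2 J2 <4,1,2>
#4 <5,1,2>
PS:1↔4 J2 <5,1,3>
#5 <6,1,3>
P:0↔5 J1 <6,2,3>
#6 <7,2,3>
C:4↔6 J2 <7,2,4>
P:1↔6 J1 <7,3,4>
3×6 − 2×3 − 1×4 = 8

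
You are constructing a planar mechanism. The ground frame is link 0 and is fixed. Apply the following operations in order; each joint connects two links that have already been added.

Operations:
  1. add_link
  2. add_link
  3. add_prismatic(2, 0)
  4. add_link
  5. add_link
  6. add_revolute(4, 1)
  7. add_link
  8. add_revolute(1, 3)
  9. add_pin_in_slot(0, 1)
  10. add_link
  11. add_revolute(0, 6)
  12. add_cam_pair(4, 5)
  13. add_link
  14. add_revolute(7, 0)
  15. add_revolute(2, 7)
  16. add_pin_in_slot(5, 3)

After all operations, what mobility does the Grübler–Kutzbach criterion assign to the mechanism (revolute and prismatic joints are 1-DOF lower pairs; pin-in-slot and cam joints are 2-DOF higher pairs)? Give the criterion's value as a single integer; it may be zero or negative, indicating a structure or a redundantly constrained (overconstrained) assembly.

L=1 J1=0 J2=0
add link → L=2 J1=0 J2=0
add link → L=3 J1=0 J2=0
P@2,0 dof=1 J1 → L=3 J1=1 J2=0
add link → L=4 J1=1 J2=0
add link → L=5 J1=1 J2=0
R@4,1 dof=1 J1 → L=5 J1=2 J2=0
add link → L=6 J1=2 J2=0
R@1,3 dof=1 J1 → L=6 J1=3 J2=0
PS@0,1 dof=2 J2 → L=6 J1=3 J2=1
add link → L=7 J1=3 J2=1
R@0,6 dof=1 J1 → L=7 J1=4 J2=1
C@4,5 dof=2 J2 → L=7 J1=4 J2=2
add link → L=8 J1=4 J2=2
R@7,0 dof=1 J1 → L=8 J1=5 J2=2
R@2,7 dof=1 J1 → L=8 J1=6 J2=2
PS@5,3 dof=2 J2 → L=8 J1=6 J2=3
M=3(L−1)−2J1−J2=3·7−2·6−3=6

M = 6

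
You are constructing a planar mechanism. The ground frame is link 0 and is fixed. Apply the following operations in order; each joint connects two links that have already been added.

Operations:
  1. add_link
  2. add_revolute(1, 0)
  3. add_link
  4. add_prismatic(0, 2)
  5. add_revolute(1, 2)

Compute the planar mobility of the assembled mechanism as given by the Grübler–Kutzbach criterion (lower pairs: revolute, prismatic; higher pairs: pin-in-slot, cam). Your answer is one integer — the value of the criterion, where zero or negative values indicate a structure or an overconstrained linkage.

ground; <1,0,0>
#1 <2,0,0>
R:1↔0 J1 <2,1,0>
#2 <3,1,0>
P:0↔2 J1 <3,2,0>
R:1↔2 J1 <3,3,0>
3×2 − 2×3 − 1×0 = 0

M = 0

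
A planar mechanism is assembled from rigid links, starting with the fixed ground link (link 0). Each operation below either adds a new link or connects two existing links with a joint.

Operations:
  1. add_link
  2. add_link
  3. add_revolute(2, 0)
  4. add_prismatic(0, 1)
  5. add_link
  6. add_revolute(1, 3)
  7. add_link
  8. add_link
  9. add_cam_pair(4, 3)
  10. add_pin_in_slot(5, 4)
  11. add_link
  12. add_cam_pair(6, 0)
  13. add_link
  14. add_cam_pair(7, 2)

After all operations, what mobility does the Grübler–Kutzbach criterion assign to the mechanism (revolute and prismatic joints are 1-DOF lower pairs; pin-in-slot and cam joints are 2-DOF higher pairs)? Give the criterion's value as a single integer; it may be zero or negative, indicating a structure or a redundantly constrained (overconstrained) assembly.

L=1 J1=0 J2=0
add link → L=2 J1=0 J2=0
add link → L=3 J1=0 J2=0
R@2,0 dof=1 J1 → L=3 J1=1 J2=0
P@0,1 dof=1 J1 → L=3 J1=2 J2=0
add link → L=4 J1=2 J2=0
R@1,3 dof=1 J1 → L=4 J1=3 J2=0
add link → L=5 J1=3 J2=0
add link → L=6 J1=3 J2=0
C@4,3 dof=2 J2 → L=6 J1=3 J2=1
PS@5,4 dof=2 J2 → L=6 J1=3 J2=2
add link → L=7 J1=3 J2=2
C@6,0 dof=2 J2 → L=7 J1=3 J2=3
add link → L=8 J1=3 J2=3
C@7,2 dof=2 J2 → L=8 J1=3 J2=4
M=3(L−1)−2J1−J2=3·7−2·3−4=11

M = 11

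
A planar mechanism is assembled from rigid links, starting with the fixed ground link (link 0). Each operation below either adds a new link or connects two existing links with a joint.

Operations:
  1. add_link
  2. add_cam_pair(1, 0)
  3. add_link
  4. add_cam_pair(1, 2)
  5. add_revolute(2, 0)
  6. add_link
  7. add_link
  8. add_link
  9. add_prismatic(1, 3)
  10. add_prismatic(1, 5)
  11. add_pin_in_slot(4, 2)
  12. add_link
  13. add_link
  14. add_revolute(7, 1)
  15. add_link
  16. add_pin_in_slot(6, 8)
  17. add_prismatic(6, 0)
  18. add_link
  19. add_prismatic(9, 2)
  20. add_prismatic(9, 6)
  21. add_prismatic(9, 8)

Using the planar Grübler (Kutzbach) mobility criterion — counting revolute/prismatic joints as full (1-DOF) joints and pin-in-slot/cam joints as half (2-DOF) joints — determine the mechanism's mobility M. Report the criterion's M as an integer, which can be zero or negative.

(L,J1,J2)=(1,0,0); link0 fixed
link1: (2,0,0)
C 1-0 [J2]: (2,0,1)
link2: (3,0,1)
C 1-2 [J2]: (3,0,2)
R 2-0 [J1]: (3,1,2)
link3: (4,1,2)
link4: (5,1,2)
link5: (6,1,2)
P 1-3 [J1]: (6,2,2)
P 1-5 [J1]: (6,3,2)
PS 4-2 [J2]: (6,3,3)
link6: (7,3,3)
link7: (8,3,3)
R 7-1 [J1]: (8,4,3)
link8: (9,4,3)
PS 6-8 [J2]: (9,4,4)
P 6-0 [J1]: (9,5,4)
link9: (10,5,4)
P 9-2 [J1]: (10,6,4)
P 9-6 [J1]: (10,7,4)
P 9-8 [J1]: (10,8,4)
Grübler: 3·9 − 2·8 − 4 = 7

M = 7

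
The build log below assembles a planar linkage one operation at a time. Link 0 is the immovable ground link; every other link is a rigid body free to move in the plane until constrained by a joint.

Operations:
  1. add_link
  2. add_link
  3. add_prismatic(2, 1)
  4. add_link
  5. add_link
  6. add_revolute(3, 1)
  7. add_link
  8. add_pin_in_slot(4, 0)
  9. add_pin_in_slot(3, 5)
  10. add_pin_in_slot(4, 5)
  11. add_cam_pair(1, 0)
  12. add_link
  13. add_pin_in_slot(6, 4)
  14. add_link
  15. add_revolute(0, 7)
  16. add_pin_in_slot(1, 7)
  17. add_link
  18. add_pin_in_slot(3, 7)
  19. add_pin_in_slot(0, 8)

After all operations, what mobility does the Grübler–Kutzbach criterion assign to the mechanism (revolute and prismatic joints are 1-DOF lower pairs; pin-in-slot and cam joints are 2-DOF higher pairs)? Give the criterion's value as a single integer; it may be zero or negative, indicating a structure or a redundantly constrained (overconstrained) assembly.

(L,J1,J2)=(1,0,0); link0 fixed
link1: (2,0,0)
link2: (3,0,0)
P 2-1 [J1]: (3,1,0)
link3: (4,1,0)
link4: (5,1,0)
R 3-1 [J1]: (5,2,0)
link5: (6,2,0)
PS 4-0 [J2]: (6,2,1)
PS 3-5 [J2]: (6,2,2)
PS 4-5 [J2]: (6,2,3)
C 1-0 [J2]: (6,2,4)
link6: (7,2,4)
PS 6-4 [J2]: (7,2,5)
link7: (8,2,5)
R 0-7 [J1]: (8,3,5)
PS 1-7 [J2]: (8,3,6)
link8: (9,3,6)
PS 3-7 [J2]: (9,3,7)
PS 0-8 [J2]: (9,3,8)
Grübler: 3·8 − 2·3 − 8 = 10

M = 10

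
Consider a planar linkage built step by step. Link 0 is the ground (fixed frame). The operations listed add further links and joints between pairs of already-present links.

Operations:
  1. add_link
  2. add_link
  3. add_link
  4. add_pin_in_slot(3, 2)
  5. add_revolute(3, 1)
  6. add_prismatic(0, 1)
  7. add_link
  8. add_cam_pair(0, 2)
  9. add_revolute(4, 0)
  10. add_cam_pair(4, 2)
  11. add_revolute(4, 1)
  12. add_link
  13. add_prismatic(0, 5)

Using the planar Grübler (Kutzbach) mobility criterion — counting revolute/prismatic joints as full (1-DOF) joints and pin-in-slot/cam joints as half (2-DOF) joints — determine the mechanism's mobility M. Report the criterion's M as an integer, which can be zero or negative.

M = 2

L=1 J1=0 J2=0
add link → L=2 J1=0 J2=0
add link → L=3 J1=0 J2=0
add link → L=4 J1=0 J2=0
PS@3,2 dof=2 J2 → L=4 J1=0 J2=1
R@3,1 dof=1 J1 → L=4 J1=1 J2=1
P@0,1 dof=1 J1 → L=4 J1=2 J2=1
add link → L=5 J1=2 J2=1
C@0,2 dof=2 J2 → L=5 J1=2 J2=2
R@4,0 dof=1 J1 → L=5 J1=3 J2=2
C@4,2 dof=2 J2 → L=5 J1=3 J2=3
R@4,1 dof=1 J1 → L=5 J1=4 J2=3
add link → L=6 J1=4 J2=3
P@0,5 dof=1 J1 → L=6 J1=5 J2=3
M=3(L−1)−2J1−J2=3·5−2·5−3=2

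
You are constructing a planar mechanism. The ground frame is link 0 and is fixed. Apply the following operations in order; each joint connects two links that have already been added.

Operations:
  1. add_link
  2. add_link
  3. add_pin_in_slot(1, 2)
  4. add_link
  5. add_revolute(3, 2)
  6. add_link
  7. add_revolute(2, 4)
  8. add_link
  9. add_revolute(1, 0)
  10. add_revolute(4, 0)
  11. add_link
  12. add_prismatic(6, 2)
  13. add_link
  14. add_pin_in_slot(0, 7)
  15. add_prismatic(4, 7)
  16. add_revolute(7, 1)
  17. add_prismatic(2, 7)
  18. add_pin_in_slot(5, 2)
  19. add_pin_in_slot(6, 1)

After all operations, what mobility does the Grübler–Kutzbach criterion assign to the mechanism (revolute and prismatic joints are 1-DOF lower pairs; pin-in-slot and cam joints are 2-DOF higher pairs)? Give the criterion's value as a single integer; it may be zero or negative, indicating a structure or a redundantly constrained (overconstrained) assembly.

ground; <1,0,0>
#1 <2,0,0>
#2 <3,0,0>
PS:1↔2 J2 <3,0,1>
#3 <4,0,1>
R:3↔2 J1 <4,1,1>
#4 <5,1,1>
R:2↔4 J1 <5,2,1>
#5 <6,2,1>
R:1↔0 J1 <6,3,1>
R:4↔0 J1 <6,4,1>
#6 <7,4,1>
P:6↔2 J1 <7,5,1>
#7 <8,5,1>
PS:0↔7 J2 <8,5,2>
P:4↔7 J1 <8,6,2>
R:7↔1 J1 <8,7,2>
P:2↔7 J1 <8,8,2>
PS:5↔2 J2 <8,8,3>
PS:6↔1 J2 <8,8,4>
3×7 − 2×8 − 1×4 = 1

M = 1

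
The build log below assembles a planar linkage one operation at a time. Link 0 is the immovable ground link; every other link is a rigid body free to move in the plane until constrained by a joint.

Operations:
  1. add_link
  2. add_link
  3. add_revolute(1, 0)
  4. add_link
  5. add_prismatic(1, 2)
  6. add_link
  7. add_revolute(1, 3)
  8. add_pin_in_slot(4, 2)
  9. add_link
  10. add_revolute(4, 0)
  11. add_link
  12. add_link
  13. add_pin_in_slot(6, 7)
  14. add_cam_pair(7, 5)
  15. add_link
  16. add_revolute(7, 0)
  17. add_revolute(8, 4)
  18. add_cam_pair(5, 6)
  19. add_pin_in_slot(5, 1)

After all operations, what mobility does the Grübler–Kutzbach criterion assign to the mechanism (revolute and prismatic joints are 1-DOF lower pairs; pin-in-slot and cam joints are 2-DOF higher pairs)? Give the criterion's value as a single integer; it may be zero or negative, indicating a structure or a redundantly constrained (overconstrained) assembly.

M = 7

link 0 = ground. State L|J1|J2 = 1|0|0
+link1  2|0|0
+link2  3|0|0
R(1,0) f=1→J1  3|1|0
+link3  4|1|0
P(1,2) f=1→J1  4|2|0
+link4  5|2|0
R(1,3) f=1→J1  5|3|0
PS(4,2) f=2→J2  5|3|1
+link5  6|3|1
R(4,0) f=1→J1  6|4|1
+link6  7|4|1
+link7  8|4|1
PS(6,7) f=2→J2  8|4|2
C(7,5) f=2→J2  8|4|3
+link8  9|4|3
R(7,0) f=1→J1  9|5|3
R(8,4) f=1→J1  9|6|3
C(5,6) f=2→J2  9|6|4
PS(5,1) f=2→J2  9|6|5
M = 3(9−1)−2·6−5 = 24−12−5 = 7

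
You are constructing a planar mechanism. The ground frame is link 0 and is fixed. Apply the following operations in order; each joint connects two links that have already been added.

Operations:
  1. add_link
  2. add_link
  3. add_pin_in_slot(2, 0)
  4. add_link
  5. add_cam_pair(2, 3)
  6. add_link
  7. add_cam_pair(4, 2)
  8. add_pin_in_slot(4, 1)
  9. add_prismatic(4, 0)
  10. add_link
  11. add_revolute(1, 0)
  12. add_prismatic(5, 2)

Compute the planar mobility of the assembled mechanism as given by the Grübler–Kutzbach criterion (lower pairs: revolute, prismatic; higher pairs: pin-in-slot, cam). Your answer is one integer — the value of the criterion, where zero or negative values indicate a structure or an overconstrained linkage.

M = 5

[1;0;0] (link 0 is ground)
L+ [2;0;0]
L+ [3;0;0]
PS(2,0)∈J2 [3;0;1]
L+ [4;0;1]
C(2,3)∈J2 [4;0;2]
L+ [5;0;2]
C(4,2)∈J2 [5;0;3]
PS(4,1)∈J2 [5;0;4]
P(4,0)∈J1 [5;1;4]
L+ [6;1;4]
R(1,0)∈J1 [6;2;4]
P(5,2)∈J1 [6;3;4]
mobility = 15 − 6 − 4 = 5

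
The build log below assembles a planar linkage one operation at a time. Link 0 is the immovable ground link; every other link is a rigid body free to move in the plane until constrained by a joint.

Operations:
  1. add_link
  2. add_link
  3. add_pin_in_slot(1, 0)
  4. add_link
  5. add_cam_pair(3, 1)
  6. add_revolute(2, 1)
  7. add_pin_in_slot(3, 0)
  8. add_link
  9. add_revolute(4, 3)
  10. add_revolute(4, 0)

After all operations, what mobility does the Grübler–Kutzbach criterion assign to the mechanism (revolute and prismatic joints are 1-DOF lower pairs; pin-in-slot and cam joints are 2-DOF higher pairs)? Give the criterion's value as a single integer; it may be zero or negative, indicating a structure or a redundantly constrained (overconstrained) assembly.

M = 3

ground; <1,0,0>
#1 <2,0,0>
#2 <3,0,0>
PS:1↔0 J2 <3,0,1>
#3 <4,0,1>
C:3↔1 J2 <4,0,2>
R:2↔1 J1 <4,1,2>
PS:3↔0 J2 <4,1,3>
#4 <5,1,3>
R:4↔3 J1 <5,2,3>
R:4↔0 J1 <5,3,3>
3×4 − 2×3 − 1×3 = 3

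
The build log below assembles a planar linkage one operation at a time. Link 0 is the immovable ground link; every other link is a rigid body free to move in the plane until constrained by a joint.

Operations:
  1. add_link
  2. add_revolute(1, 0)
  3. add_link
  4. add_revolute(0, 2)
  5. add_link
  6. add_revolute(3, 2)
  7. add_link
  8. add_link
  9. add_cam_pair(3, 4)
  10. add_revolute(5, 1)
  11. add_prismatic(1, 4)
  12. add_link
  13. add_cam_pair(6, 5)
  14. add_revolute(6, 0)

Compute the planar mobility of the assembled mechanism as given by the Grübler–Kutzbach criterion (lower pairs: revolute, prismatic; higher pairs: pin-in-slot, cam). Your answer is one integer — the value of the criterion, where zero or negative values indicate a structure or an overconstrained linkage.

M = 4

(L,J1,J2)=(1,0,0); link0 fixed
link1: (2,0,0)
R 1-0 [J1]: (2,1,0)
link2: (3,1,0)
R 0-2 [J1]: (3,2,0)
link3: (4,2,0)
R 3-2 [J1]: (4,3,0)
link4: (5,3,0)
link5: (6,3,0)
C 3-4 [J2]: (6,3,1)
R 5-1 [J1]: (6,4,1)
P 1-4 [J1]: (6,5,1)
link6: (7,5,1)
C 6-5 [J2]: (7,5,2)
R 6-0 [J1]: (7,6,2)
Grübler: 3·6 − 2·6 − 2 = 4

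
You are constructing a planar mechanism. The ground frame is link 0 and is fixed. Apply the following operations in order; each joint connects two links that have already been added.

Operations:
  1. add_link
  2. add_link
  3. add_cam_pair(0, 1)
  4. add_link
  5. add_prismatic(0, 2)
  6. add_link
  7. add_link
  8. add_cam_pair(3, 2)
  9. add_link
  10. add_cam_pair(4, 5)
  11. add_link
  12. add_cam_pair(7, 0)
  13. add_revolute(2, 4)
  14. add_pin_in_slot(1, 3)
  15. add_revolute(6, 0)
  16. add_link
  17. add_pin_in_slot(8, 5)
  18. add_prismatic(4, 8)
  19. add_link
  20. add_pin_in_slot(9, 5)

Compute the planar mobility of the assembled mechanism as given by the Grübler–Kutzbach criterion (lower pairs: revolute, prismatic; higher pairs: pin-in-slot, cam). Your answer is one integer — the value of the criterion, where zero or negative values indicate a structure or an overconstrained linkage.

link 0 = ground. State L|J1|J2 = 1|0|0
+link1  2|0|0
+link2  3|0|0
C(0,1) f=2→J2  3|0|1
+link3  4|0|1
P(0,2) f=1→J1  4|1|1
+link4  5|1|1
+link5  6|1|1
C(3,2) f=2→J2  6|1|2
+link6  7|1|2
C(4,5) f=2→J2  7|1|3
+link7  8|1|3
C(7,0) f=2→J2  8|1|4
R(2,4) f=1→J1  8|2|4
PS(1,3) f=2→J2  8|2|5
R(6,0) f=1→J1  8|3|5
+link8  9|3|5
PS(8,5) f=2→J2  9|3|6
P(4,8) f=1→J1  9|4|6
+link9  10|4|6
PS(9,5) f=2→J2  10|4|7
M = 3(10−1)−2·4−7 = 27−8−7 = 12

M = 12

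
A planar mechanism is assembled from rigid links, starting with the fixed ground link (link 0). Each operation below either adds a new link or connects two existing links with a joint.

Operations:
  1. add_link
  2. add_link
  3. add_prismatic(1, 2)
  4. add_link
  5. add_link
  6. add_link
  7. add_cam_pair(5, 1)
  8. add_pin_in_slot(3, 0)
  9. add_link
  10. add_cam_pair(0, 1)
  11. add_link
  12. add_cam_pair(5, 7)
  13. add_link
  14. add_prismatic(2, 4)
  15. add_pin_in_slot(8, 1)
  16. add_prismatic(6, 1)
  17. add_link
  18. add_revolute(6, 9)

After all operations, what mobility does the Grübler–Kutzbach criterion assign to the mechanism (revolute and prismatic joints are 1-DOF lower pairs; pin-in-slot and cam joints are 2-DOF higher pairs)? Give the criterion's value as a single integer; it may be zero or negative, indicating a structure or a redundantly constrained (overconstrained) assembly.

(L,J1,J2)=(1,0,0); link0 fixed
link1: (2,0,0)
link2: (3,0,0)
P 1-2 [J1]: (3,1,0)
link3: (4,1,0)
link4: (5,1,0)
link5: (6,1,0)
C 5-1 [J2]: (6,1,1)
PS 3-0 [J2]: (6,1,2)
link6: (7,1,2)
C 0-1 [J2]: (7,1,3)
link7: (8,1,3)
C 5-7 [J2]: (8,1,4)
link8: (9,1,4)
P 2-4 [J1]: (9,2,4)
PS 8-1 [J2]: (9,2,5)
P 6-1 [J1]: (9,3,5)
link9: (10,3,5)
R 6-9 [J1]: (10,4,5)
Grübler: 3·9 − 2·4 − 5 = 14

M = 14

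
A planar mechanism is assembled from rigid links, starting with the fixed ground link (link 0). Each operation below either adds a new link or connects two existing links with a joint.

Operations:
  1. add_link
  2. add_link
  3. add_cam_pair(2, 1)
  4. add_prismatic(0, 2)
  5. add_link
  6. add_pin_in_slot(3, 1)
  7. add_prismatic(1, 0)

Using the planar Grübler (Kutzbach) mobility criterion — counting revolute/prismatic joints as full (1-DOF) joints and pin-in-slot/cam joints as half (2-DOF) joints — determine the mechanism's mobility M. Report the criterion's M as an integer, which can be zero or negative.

M = 3

link 0 = ground. State L|J1|J2 = 1|0|0
+link1  2|0|0
+link2  3|0|0
C(2,1) f=2→J2  3|0|1
P(0,2) f=1→J1  3|1|1
+link3  4|1|1
PS(3,1) f=2→J2  4|1|2
P(1,0) f=1→J1  4|2|2
M = 3(4−1)−2·2−2 = 9−4−2 = 3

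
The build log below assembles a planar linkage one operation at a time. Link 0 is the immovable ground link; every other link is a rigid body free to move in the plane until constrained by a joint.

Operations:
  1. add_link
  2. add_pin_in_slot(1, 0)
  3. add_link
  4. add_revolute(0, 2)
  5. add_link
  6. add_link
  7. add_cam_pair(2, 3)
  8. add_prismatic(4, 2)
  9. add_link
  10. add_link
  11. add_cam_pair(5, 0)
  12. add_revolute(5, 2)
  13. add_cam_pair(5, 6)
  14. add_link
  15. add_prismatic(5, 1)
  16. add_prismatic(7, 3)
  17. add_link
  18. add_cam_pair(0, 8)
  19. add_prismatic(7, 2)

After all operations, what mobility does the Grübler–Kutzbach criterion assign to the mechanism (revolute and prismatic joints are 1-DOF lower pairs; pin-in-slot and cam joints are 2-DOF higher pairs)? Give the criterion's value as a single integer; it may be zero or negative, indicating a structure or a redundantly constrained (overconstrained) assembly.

ground; <1,0,0>
#1 <2,0,0>
PS:1↔0 J2 <2,0,1>
#2 <3,0,1>
R:0↔2 J1 <3,1,1>
#3 <4,1,1>
#4 <5,1,1>
C:2↔3 J2 <5,1,2>
P:4↔2 J1 <5,2,2>
#5 <6,2,2>
#6 <7,2,2>
C:5↔0 J2 <7,2,3>
R:5↔2 J1 <7,3,3>
C:5↔6 J2 <7,3,4>
#7 <8,3,4>
P:5↔1 J1 <8,4,4>
P:7↔3 J1 <8,5,4>
#8 <9,5,4>
C:0↔8 J2 <9,5,5>
P:7↔2 J1 <9,6,5>
3×8 − 2×6 − 1×5 = 7

M = 7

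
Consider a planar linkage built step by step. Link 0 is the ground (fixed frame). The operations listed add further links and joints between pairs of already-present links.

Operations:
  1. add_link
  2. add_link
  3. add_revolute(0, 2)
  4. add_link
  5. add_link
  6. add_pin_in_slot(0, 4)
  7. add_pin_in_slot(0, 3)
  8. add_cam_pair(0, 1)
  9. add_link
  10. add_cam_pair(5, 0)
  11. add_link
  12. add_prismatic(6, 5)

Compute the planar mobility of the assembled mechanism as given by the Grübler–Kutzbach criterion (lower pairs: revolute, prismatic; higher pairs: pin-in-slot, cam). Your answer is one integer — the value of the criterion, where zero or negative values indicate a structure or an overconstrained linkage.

link 0 = ground. State L|J1|J2 = 1|0|0
+link1  2|0|0
+link2  3|0|0
R(0,2) f=1→J1  3|1|0
+link3  4|1|0
+link4  5|1|0
PS(0,4) f=2→J2  5|1|1
PS(0,3) f=2→J2  5|1|2
C(0,1) f=2→J2  5|1|3
+link5  6|1|3
C(5,0) f=2→J2  6|1|4
+link6  7|1|4
P(6,5) f=1→J1  7|2|4
M = 3(7−1)−2·2−4 = 18−4−4 = 10

M = 10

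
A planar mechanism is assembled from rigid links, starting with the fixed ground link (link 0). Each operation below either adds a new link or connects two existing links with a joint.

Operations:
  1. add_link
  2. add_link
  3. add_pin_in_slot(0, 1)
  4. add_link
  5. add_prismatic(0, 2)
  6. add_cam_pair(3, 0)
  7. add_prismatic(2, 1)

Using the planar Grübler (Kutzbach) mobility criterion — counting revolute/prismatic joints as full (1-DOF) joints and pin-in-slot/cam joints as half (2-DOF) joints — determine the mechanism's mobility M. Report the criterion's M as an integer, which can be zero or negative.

(L,J1,J2)=(1,0,0); link0 fixed
link1: (2,0,0)
link2: (3,0,0)
PS 0-1 [J2]: (3,0,1)
link3: (4,0,1)
P 0-2 [J1]: (4,1,1)
C 3-0 [J2]: (4,1,2)
P 2-1 [J1]: (4,2,2)
Grübler: 3·3 − 2·2 − 2 = 3

M = 3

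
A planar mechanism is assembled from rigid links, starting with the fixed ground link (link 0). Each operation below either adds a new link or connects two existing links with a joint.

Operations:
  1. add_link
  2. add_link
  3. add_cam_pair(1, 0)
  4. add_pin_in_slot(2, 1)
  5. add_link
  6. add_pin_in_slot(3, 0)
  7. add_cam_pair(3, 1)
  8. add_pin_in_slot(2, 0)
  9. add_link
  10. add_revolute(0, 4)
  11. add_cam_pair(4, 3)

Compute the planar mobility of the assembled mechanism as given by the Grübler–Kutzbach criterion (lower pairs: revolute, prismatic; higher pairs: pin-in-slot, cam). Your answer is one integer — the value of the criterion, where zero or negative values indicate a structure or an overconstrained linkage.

M = 4

link 0 = ground. State L|J1|J2 = 1|0|0
+link1  2|0|0
+link2  3|0|0
C(1,0) f=2→J2  3|0|1
PS(2,1) f=2→J2  3|0|2
+link3  4|0|2
PS(3,0) f=2→J2  4|0|3
C(3,1) f=2→J2  4|0|4
PS(2,0) f=2→J2  4|0|5
+link4  5|0|5
R(0,4) f=1→J1  5|1|5
C(4,3) f=2→J2  5|1|6
M = 3(5−1)−2·1−6 = 12−2−6 = 4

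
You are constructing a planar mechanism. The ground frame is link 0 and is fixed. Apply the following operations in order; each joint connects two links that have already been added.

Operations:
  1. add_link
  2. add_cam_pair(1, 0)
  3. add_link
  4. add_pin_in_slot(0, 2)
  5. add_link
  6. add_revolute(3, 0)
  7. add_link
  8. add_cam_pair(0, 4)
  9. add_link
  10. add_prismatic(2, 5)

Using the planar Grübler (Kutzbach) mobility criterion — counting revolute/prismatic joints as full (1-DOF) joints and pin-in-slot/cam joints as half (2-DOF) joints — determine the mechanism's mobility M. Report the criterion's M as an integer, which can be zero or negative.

ground; <1,0,0>
#1 <2,0,0>
C:1↔0 J2 <2,0,1>
#2 <3,0,1>
PS:0↔2 J2 <3,0,2>
#3 <4,0,2>
R:3↔0 J1 <4,1,2>
#4 <5,1,2>
C:0↔4 J2 <5,1,3>
#5 <6,1,3>
P:2↔5 J1 <6,2,3>
3×5 − 2×2 − 1×3 = 8

M = 8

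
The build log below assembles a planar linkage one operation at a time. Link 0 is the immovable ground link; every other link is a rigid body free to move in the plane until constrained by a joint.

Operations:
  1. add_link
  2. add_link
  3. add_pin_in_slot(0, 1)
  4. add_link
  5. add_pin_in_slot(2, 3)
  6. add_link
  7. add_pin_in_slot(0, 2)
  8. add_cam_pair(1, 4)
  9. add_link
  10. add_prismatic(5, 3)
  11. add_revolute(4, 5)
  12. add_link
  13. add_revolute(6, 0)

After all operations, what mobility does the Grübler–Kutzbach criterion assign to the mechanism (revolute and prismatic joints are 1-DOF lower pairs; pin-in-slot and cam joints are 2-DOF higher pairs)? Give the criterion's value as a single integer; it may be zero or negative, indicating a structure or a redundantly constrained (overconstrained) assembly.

M = 8

ground; <1,0,0>
#1 <2,0,0>
#2 <3,0,0>
PS:0↔1 J2 <3,0,1>
#3 <4,0,1>
PS:2↔3 J2 <4,0,2>
#4 <5,0,2>
PS:0↔2 J2 <5,0,3>
C:1↔4 J2 <5,0,4>
#5 <6,0,4>
P:5↔3 J1 <6,1,4>
R:4↔5 J1 <6,2,4>
#6 <7,2,4>
R:6↔0 J1 <7,3,4>
3×6 − 2×3 − 1×4 = 8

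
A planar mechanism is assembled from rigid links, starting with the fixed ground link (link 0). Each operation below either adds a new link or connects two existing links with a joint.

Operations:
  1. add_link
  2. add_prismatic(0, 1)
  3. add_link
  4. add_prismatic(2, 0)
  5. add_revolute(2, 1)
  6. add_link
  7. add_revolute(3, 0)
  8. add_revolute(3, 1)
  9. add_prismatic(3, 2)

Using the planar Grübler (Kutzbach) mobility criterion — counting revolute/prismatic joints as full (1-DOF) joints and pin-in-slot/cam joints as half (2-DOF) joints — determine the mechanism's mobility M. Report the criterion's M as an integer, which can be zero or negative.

M = -3

L=1 J1=0 J2=0
add link → L=2 J1=0 J2=0
P@0,1 dof=1 J1 → L=2 J1=1 J2=0
add link → L=3 J1=1 J2=0
P@2,0 dof=1 J1 → L=3 J1=2 J2=0
R@2,1 dof=1 J1 → L=3 J1=3 J2=0
add link → L=4 J1=3 J2=0
R@3,0 dof=1 J1 → L=4 J1=4 J2=0
R@3,1 dof=1 J1 → L=4 J1=5 J2=0
P@3,2 dof=1 J1 → L=4 J1=6 J2=0
M=3(L−1)−2J1−J2=3·3−2·6−0=-3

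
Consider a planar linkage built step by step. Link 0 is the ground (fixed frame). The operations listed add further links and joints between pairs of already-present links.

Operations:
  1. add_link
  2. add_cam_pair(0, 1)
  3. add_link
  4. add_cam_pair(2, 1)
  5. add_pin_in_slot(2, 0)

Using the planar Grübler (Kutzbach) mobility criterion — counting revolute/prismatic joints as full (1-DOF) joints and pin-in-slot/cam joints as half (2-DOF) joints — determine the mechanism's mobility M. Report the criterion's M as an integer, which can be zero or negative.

link 0 = ground. State L|J1|J2 = 1|0|0
+link1  2|0|0
C(0,1) f=2→J2  2|0|1
+link2  3|0|1
C(2,1) f=2→J2  3|0|2
PS(2,0) f=2→J2  3|0|3
M = 3(3−1)−2·0−3 = 6−0−3 = 3

M = 3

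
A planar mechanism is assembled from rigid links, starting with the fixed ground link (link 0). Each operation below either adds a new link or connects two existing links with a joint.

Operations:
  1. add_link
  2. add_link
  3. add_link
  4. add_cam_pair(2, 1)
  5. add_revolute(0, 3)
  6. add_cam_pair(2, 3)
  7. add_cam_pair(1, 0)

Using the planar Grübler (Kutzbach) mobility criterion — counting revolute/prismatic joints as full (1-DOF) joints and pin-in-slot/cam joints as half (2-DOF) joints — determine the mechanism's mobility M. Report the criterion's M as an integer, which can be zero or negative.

M = 4

link 0 = ground. State L|J1|J2 = 1|0|0
+link1  2|0|0
+link2  3|0|0
+link3  4|0|0
C(2,1) f=2→J2  4|0|1
R(0,3) f=1→J1  4|1|1
C(2,3) f=2→J2  4|1|2
C(1,0) f=2→J2  4|1|3
M = 3(4−1)−2·1−3 = 9−2−3 = 4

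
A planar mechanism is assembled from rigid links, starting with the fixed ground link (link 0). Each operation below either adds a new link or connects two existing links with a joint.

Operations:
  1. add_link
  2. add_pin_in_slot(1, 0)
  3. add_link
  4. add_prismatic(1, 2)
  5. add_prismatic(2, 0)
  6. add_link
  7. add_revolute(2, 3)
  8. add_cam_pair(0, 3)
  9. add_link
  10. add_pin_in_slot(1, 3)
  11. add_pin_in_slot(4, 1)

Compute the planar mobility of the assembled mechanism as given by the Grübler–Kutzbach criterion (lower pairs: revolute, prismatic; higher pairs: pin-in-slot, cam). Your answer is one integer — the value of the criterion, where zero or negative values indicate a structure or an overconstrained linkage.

M = 2

(L,J1,J2)=(1,0,0); link0 fixed
link1: (2,0,0)
PS 1-0 [J2]: (2,0,1)
link2: (3,0,1)
P 1-2 [J1]: (3,1,1)
P 2-0 [J1]: (3,2,1)
link3: (4,2,1)
R 2-3 [J1]: (4,3,1)
C 0-3 [J2]: (4,3,2)
link4: (5,3,2)
PS 1-3 [J2]: (5,3,3)
PS 4-1 [J2]: (5,3,4)
Grübler: 3·4 − 2·3 − 4 = 2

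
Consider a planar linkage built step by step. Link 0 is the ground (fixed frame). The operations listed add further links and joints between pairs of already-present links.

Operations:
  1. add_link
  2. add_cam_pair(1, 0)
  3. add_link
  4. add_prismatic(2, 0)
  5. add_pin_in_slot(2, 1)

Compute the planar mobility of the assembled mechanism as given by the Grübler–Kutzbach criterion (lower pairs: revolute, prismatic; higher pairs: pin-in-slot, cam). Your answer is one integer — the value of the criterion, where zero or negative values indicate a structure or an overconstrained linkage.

link 0 = ground. State L|J1|J2 = 1|0|0
+link1  2|0|0
C(1,0) f=2→J2  2|0|1
+link2  3|0|1
P(2,0) f=1→J1  3|1|1
PS(2,1) f=2→J2  3|1|2
M = 3(3−1)−2·1−2 = 6−2−2 = 2

M = 2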